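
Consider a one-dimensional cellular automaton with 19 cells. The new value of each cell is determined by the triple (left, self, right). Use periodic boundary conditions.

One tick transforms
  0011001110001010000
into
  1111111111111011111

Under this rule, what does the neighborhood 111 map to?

1

At position 7 the neighborhood is 111; the next row has 1 there.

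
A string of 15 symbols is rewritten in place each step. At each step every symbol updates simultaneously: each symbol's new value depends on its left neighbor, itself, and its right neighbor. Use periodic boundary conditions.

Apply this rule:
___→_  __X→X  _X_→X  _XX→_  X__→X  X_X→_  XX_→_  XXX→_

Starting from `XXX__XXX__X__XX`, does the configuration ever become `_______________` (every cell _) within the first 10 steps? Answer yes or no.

no

step 1: ___XX___XXXXX__
step 2: __X__X_X_____X_
step 3: _XXXXX_XX___XXX
step 4: _________X_X___
step 5: ________XX_XX__
step 6: _______X_____X_
step 7: ______XXX___XXX
step 8: X____X___X_X___
step 9: XX__XXX_XX_XX_X
step 10: __XX___________
step 10 is __XX___________, still not uniform _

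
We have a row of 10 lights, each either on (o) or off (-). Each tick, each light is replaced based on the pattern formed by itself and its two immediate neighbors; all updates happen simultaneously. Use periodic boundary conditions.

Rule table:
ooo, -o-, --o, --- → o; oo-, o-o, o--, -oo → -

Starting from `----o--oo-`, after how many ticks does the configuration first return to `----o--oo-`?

15

tick 1: ooooo-o---
tick 2: -ooo--o-oo
tick 3: --o--oo---
tick 4: ooo-o---oo
tick 5: oo--o-oo-o
tick 6: o--oo-----
tick 7: o-o---oooo
tick 8: --o-oo-ooo
tick 9: -oo-----o-
tick 10: o---ooooo-
tick 11: o-oo-ooo--
tick 12: o-----o--o
tick 13: --ooooo-o-
tick 14: oo-ooo--o-
tick 15: ----o--oo-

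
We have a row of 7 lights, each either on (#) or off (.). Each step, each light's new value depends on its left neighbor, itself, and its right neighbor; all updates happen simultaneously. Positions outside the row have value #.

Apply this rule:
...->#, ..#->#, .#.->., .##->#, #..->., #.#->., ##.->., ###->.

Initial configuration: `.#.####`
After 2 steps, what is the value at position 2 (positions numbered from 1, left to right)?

#

...#...
.##..##
position 2 holds #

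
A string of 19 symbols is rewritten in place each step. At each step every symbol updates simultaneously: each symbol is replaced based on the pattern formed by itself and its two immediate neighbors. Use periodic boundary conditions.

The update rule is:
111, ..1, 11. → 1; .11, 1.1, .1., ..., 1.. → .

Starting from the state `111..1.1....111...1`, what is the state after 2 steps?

.11.......1...1.1..

111.1......1.11..1.
.11.......1...1.1..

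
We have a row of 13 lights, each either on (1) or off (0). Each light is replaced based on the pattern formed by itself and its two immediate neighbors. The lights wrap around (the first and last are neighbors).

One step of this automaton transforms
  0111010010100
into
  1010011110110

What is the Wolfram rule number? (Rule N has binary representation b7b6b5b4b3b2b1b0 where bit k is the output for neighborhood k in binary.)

150

position 2: 111 → 1  (bit 7 = 1)
position 3: 110 → 0  (bit 6 = 0)
position 4: 101 → 0  (bit 5 = 0)
position 6: 100 → 1  (bit 4 = 1)
position 1: 011 → 0  (bit 3 = 0)
position 5: 010 → 1  (bit 2 = 1)
position 0: 001 → 1  (bit 1 = 1)
position 12: 000 → 0  (bit 0 = 0)
bits b7..b0 = 10010110 = 150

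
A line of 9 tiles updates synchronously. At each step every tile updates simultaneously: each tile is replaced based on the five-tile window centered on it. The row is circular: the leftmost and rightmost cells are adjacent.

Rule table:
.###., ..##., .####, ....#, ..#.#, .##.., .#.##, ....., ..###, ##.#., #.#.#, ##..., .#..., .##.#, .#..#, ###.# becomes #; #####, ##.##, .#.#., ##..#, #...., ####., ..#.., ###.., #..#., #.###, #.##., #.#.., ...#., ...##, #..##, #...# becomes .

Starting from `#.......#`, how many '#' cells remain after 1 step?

##.####.#
count of #: 7

7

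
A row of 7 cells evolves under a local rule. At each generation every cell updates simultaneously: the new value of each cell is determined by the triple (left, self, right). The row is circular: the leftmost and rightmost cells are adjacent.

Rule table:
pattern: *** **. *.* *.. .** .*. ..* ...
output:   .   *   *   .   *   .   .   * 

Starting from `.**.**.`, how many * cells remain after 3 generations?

1

.*****.
.*...*.
...*...
count of *: 1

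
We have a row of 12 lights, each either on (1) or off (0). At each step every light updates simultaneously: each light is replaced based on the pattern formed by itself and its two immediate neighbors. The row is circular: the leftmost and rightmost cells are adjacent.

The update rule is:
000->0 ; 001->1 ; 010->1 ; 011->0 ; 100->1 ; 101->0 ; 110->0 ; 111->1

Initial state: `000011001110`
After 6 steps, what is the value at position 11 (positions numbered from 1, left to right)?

000100110101
101111000101
000110101100
001000100010
011101110111
001000100010
position 11 holds 1

1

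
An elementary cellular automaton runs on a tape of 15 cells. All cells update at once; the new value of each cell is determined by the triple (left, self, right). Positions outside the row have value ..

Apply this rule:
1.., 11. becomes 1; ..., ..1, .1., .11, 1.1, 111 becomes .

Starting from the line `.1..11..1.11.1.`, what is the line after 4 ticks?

.....1..11....1

tick 1: ..1..11....1..1
tick 2: ...1..11....1..
tick 3: ....1..11....1.
tick 4: .....1..11....1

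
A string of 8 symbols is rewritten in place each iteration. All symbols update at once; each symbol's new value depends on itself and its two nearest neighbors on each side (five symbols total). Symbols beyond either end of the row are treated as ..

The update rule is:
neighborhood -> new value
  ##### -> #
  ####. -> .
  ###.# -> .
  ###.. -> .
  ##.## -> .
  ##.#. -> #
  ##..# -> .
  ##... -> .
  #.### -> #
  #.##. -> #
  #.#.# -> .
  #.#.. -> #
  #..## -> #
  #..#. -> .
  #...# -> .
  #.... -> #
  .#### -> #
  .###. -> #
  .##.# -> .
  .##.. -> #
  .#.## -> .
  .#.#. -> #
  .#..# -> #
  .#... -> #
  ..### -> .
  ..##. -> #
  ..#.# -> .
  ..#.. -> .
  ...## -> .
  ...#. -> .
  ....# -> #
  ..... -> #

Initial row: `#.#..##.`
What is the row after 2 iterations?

..###...

iteration 1: .######.
iteration 2: ..###...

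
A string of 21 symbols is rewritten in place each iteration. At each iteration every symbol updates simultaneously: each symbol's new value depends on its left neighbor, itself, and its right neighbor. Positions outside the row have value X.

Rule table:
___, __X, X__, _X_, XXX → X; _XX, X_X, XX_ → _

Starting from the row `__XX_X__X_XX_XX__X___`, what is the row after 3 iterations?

___X______XXXX___XXXX

XX___XXXX______XXXXXX
X_XXX_XX_XXXXXX_XXXXX
___X______XXXX___XXXX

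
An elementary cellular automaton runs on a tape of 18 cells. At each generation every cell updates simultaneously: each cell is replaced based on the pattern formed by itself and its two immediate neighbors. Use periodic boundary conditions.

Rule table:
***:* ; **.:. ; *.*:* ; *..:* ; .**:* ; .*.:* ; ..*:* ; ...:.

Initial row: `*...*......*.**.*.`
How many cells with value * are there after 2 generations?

generation 1: **.***....****.***
generation 2: *.***.*..****.****
count of *: 13

13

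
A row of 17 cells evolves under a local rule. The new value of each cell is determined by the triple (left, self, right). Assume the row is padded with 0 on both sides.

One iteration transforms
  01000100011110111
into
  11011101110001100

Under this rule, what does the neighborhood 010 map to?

1

At position 1 the neighborhood is 010; the next row has 1 there.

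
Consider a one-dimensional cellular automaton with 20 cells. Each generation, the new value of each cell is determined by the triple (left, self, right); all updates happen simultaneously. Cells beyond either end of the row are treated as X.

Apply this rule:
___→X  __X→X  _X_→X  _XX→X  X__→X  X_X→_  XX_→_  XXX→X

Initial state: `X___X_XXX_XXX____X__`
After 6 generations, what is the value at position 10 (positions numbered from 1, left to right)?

_XXXX_XX__XX_XXXXXXX
_XXX__X_XXX__XXXXXXX
_XX_XXX_XX_XXXXXXXXX
_X__XX__X__XXXXXXXXX
_XXXX_XXXXXXXXXXXXXX
_XXX__XXXXXXXXXXXXXX
position 10 holds X

X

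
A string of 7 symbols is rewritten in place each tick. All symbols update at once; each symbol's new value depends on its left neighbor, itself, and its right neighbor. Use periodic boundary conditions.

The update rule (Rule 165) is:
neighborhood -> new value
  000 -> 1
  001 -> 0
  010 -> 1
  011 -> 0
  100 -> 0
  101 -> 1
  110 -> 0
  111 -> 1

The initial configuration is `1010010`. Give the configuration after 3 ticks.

1110011
1100001
1001100

1001100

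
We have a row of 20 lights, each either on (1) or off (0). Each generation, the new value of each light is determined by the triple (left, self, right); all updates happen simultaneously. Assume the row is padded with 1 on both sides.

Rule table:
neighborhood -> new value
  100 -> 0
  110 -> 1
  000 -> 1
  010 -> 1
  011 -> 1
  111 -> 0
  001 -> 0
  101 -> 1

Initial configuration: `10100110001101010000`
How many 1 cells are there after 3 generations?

6

11100110101111110110
00100111111000011111
00100100001011010000
count of 1: 6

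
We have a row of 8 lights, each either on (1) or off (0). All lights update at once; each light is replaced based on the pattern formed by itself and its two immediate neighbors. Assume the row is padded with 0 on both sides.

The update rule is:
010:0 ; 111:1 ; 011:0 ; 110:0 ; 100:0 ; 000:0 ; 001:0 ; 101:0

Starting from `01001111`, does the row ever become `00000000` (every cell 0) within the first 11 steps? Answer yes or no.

yes

00000110
00000000
all cells are 0 at step 2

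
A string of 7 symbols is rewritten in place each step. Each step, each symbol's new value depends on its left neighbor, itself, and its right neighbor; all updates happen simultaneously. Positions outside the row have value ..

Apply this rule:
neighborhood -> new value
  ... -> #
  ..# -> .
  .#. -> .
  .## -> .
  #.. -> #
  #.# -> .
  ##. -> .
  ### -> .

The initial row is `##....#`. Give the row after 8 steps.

..#####

..###..
#....##
.###...
....###
###....
...####
##.....
..#####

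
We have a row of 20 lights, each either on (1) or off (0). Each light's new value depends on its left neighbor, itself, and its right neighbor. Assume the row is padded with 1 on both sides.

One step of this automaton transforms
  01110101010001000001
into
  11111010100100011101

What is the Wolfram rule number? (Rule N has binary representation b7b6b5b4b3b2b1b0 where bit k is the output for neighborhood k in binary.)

position 2: 111 → 1  (bit 7 = 1)
position 3: 110 → 1  (bit 6 = 1)
position 0: 101 → 1  (bit 5 = 1)
position 10: 100 → 0  (bit 4 = 0)
position 1: 011 → 1  (bit 3 = 1)
position 5: 010 → 0  (bit 2 = 0)
position 12: 001 → 0  (bit 1 = 0)
position 11: 000 → 1  (bit 0 = 1)
bits b7..b0 = 11101001 = 233

233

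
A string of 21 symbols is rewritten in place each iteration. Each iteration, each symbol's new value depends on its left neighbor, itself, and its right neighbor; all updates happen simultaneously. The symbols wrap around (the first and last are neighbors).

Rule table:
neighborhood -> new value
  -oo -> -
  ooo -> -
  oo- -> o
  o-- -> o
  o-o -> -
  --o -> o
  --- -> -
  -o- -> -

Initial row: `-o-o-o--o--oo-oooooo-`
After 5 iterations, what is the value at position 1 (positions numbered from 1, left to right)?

o

o-----oo-oo-o------oo
oo---o-o--o--o----o--
-oo-o---oo-oo-o--o-oo
--o--o-o-o--o--oo---o
oo-oo-----oo-oo-oo-o-
position 1 holds o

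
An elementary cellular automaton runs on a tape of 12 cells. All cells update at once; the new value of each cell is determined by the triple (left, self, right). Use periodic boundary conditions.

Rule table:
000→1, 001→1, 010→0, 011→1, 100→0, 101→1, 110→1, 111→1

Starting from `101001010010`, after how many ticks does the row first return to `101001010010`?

12

010010100101
100101001010
001010010101
010100101010
101001010100
010010101001
100101010010
001010100101
010101001010
101010010100
010100101001
101001010010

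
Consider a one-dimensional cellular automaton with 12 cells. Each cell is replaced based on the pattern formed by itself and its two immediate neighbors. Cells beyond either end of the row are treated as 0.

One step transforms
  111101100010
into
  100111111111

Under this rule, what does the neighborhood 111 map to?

0

At position 1 the neighborhood is 111; the next row has 0 there.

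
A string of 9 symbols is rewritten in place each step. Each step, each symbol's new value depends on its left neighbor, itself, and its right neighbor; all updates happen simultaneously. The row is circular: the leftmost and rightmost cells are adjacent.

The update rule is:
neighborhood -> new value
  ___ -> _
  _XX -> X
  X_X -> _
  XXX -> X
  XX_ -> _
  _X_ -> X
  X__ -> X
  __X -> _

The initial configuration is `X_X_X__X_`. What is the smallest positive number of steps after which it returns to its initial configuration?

X_X_XX_X_
X_X_X__X_

2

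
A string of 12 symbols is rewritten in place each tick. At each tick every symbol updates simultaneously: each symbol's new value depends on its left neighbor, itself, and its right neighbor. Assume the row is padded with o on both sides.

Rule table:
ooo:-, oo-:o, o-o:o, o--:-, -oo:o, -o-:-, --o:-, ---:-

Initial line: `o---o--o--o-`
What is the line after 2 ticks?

o----------o
o----------o

o----------o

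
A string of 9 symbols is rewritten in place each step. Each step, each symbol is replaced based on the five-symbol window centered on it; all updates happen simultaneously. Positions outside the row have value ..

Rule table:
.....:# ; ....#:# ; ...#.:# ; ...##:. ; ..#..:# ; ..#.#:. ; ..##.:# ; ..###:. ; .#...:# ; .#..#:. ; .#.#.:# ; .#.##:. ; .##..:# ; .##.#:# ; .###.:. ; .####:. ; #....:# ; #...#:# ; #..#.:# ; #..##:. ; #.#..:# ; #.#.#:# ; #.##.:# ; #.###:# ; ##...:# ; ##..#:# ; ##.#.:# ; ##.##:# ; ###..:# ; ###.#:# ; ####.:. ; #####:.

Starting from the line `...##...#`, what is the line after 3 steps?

##.######
####....#
...######

...######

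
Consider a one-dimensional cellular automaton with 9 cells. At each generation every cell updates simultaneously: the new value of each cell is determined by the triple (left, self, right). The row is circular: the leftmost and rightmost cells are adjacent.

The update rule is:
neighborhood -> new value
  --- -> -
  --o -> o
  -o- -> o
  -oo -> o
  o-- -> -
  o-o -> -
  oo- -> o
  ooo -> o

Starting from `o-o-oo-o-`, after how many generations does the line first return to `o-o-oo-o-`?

1

generation 1: o-o-oo-o-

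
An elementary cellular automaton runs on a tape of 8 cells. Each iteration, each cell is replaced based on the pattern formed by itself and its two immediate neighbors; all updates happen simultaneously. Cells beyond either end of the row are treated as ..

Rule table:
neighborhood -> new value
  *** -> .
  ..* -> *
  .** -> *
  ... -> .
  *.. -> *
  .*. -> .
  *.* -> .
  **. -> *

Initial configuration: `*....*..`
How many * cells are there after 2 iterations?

4

.*..*.*.
*.**...*
count of *: 4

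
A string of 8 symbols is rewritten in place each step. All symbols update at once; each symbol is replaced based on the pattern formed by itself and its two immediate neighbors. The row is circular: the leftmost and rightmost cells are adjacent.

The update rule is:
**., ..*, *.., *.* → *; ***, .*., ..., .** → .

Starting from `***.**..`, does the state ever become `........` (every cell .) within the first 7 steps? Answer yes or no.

no

..**.***
**.**..*
.**.***.
*.**..**
**.***..
.**..***
*.***..*
step 7 is *.***..*, still not uniform .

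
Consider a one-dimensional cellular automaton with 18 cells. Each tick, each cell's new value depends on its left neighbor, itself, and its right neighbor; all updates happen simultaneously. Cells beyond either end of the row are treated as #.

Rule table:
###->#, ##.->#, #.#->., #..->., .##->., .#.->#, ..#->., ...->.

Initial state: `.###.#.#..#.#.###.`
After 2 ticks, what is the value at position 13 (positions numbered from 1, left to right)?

..##.#.#..#.#..##.
...#.#.#..#.#...#.
position 13 holds #

#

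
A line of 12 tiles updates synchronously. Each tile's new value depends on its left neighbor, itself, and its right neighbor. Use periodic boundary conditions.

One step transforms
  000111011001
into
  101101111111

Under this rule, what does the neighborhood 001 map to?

1

At position 2 the neighborhood is 001; the next row has 1 there.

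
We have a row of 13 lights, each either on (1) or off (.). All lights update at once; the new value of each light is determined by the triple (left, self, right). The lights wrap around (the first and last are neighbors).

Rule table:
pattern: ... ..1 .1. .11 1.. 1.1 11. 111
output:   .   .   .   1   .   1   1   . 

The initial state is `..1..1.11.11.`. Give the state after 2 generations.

......111111.
......1....1.

......1....1.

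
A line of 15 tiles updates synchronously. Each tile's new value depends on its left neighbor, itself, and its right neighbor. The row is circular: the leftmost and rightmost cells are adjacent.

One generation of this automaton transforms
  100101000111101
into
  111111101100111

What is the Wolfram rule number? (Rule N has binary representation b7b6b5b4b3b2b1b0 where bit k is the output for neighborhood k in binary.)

126

position 10: 111 → 0  (bit 7 = 0)
position 0: 110 → 1  (bit 6 = 1)
position 4: 101 → 1  (bit 5 = 1)
position 1: 100 → 1  (bit 4 = 1)
position 9: 011 → 1  (bit 3 = 1)
position 3: 010 → 1  (bit 2 = 1)
position 2: 001 → 1  (bit 1 = 1)
position 7: 000 → 0  (bit 0 = 0)
bits b7..b0 = 01111110 = 126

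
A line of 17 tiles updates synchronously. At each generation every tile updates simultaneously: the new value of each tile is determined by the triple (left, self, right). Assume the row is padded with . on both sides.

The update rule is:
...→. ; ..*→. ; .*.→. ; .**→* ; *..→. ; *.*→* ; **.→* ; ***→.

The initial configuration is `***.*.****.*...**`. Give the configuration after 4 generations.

.........**....**

generation 1: *.**.**..**....**
generation 2: .******..**....**
generation 3: .*....*..**....**
generation 4: .........**....**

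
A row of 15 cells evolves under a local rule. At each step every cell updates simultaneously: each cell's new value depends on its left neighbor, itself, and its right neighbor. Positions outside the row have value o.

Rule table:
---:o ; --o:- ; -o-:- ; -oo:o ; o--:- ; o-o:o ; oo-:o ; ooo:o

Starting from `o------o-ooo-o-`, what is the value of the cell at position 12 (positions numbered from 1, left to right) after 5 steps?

o-oooo--ooooo-o
oooooo--ooooooo
oooooo--ooooooo  (fixed point — unchanged through step 5)
position 12 holds o

o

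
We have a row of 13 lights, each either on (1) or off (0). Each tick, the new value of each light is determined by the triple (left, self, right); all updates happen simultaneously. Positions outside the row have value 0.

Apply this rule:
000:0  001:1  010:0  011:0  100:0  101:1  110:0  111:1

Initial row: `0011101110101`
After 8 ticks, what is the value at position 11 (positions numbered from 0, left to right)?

0101010101010
1010101010100
0101010101000
1010101010000
0101010100000
1010101000000
0101010000000
1010100000000
position 11 holds 0

0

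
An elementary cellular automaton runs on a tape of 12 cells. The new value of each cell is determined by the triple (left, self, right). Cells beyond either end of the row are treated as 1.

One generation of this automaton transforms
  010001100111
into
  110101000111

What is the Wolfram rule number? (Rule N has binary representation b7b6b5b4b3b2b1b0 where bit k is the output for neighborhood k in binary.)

position 10: 111 → 1  (bit 7 = 1)
position 6: 110 → 0  (bit 6 = 0)
position 0: 101 → 1  (bit 5 = 1)
position 2: 100 → 0  (bit 4 = 0)
position 5: 011 → 1  (bit 3 = 1)
position 1: 010 → 1  (bit 2 = 1)
position 4: 001 → 0  (bit 1 = 0)
position 3: 000 → 1  (bit 0 = 1)
bits b7..b0 = 10101101 = 173

173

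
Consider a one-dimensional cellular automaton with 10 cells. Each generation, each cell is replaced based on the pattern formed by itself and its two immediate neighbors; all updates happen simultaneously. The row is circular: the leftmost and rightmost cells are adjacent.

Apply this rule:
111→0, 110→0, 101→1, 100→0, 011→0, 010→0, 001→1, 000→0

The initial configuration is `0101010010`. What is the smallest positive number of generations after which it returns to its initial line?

10

1010100100
0101001001
1010010010
0100100101
1001001010
0010010101
0100101010
1001010100
0010101001
0101010010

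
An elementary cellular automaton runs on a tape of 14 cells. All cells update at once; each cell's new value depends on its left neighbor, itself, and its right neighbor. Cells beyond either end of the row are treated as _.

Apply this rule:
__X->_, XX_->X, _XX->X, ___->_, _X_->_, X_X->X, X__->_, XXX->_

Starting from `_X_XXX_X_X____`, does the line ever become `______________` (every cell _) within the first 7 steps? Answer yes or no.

step 1: __XX_XX_X_____
step 2: __XXXXXX______
step 3: __X____X______
step 4: ______________
all cells are _ at step 4

yes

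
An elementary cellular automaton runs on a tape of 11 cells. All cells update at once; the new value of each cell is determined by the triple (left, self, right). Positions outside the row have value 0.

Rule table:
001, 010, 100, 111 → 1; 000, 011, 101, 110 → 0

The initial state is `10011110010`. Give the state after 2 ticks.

01000000110

tick 1: 11101101111
tick 2: 01000000110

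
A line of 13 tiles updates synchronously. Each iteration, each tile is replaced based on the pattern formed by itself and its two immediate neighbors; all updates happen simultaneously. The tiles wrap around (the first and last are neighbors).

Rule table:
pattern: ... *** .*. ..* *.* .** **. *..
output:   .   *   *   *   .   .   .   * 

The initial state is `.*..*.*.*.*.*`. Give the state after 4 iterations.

.****.*.*.*.*
..**..*.*.*.*
**..***.*.*.*
*.**.*..*.*..

*.**.*..*.*..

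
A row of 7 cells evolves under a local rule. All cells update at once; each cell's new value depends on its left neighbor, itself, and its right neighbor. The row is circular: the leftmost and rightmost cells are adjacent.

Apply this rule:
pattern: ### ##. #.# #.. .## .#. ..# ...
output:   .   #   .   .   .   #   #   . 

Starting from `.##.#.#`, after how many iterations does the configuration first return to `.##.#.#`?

..#.#.#
.##.#.#

2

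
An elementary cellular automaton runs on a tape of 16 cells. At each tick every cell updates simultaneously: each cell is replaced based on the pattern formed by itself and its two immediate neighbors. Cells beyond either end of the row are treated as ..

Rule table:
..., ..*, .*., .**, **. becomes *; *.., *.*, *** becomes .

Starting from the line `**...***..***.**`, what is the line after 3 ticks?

**.*.*.*.**.*.**

**.***.*.**.*.**
**.*.*.*.**.*.**
**.*.*.*.**.*.**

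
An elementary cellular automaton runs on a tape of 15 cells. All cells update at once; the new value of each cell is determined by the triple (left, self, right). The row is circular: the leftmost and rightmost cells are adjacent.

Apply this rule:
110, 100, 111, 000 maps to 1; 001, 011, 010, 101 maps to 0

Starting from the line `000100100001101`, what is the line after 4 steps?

110010011100100
011001001110010
001100100111001
100110010011100

100110010011100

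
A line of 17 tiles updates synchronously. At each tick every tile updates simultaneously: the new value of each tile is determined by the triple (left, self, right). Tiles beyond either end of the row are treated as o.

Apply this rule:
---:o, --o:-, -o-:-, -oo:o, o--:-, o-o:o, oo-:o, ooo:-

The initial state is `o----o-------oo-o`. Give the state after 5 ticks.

o-oo-o-oo--o-o-oo

o-oo---ooooo-oooo
oooo-o-o---ooo---
---oo-o--o-o-o-o-
-o-ooo----o-o-o-o
o-oo-o-oo--o-o-oo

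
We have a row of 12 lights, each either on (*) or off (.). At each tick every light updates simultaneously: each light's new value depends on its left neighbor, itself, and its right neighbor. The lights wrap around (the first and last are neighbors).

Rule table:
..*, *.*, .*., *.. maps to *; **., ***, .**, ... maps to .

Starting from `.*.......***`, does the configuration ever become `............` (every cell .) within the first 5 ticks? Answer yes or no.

tick 1: ***.....*...
tick 2: ...*...***.*
tick 3: *.***.*...**
tick 4: .*...***.*..
tick 5: ***.*...***.
tick 5 is ***.*...***., still not uniform .

no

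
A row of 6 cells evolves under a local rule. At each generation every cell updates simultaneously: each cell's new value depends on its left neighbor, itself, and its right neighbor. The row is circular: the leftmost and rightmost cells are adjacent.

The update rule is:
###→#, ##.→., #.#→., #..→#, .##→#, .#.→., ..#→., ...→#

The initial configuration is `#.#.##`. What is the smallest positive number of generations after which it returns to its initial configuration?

generation 1: ....##
generation 2: ###.#.
generation 3: ##....
generation 4: #.###.
generation 5: ..##..
generation 6: #.#.##

6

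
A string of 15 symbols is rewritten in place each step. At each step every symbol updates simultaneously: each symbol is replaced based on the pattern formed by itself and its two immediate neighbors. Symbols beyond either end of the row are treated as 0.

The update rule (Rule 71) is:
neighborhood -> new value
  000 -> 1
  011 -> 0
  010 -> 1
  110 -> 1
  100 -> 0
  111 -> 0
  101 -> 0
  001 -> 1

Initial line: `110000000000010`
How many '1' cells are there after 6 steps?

3

010111111111110
110000000000010  (repeats step 0; period 2)
step 6: 110000000000010
count of 1: 3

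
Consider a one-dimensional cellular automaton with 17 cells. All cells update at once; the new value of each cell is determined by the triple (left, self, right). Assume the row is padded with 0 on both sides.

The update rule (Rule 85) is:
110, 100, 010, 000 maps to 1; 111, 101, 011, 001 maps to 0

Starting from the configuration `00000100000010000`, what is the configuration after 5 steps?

11110111111011111
00010000001000001
11011111101111101
01000000100000101
01111110111110101

01111110111110101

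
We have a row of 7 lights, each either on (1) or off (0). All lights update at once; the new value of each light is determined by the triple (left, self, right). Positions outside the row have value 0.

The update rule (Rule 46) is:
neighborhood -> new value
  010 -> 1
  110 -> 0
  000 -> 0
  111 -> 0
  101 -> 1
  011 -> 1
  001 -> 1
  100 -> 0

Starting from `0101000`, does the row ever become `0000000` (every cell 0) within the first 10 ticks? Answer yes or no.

1111000
1000000
1000000  (fixed point — unchanged through tick 10)
tick 10 is 1000000, still not uniform 0

no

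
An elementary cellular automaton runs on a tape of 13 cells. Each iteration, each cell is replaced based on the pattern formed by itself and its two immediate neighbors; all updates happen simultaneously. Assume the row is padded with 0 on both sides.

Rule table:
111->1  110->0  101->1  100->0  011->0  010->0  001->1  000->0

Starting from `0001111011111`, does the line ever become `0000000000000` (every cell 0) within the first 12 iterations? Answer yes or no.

no

0010110101110
0101001010100
1010010101000
0100101010000
1001010100000
0010101000000
0101010000000
1010100000000
0101000000000
1010000000000
0100000000000
1000000000000
iteration 12 is 1000000000000, still not uniform 0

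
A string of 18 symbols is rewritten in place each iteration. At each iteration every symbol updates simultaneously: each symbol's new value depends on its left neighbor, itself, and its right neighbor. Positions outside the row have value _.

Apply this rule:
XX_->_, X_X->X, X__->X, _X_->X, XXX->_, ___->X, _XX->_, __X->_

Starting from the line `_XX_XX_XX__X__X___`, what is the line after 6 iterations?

__X_XX_XX_XX______

___X__X__X_XX_XXXX
XX_XX_XX_XX__X____
__X__X__X__X_XXXXX
X_XX_XX_XX_XX_____
XX__X__X__X__XXXXX
__X_XX_XX_XX______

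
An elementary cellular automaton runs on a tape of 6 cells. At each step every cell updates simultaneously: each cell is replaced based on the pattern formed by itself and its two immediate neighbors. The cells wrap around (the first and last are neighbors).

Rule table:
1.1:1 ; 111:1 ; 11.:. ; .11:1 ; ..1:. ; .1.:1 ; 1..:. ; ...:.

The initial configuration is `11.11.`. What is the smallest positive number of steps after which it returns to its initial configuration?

3

1.11.1
.11.11
11.11.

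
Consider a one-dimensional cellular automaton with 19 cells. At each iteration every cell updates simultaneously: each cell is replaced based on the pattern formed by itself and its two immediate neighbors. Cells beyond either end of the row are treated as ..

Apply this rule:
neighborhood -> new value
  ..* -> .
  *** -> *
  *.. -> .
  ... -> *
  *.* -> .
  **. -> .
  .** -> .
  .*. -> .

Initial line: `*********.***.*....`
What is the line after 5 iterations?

***.....*..*..****.

iteration 1: .*******...*....***
iteration 2: ..*****..*...**..*.
iteration 3: *..***.....*.......
iteration 4: ....*..***...******
iteration 5: ***.....*..*..****.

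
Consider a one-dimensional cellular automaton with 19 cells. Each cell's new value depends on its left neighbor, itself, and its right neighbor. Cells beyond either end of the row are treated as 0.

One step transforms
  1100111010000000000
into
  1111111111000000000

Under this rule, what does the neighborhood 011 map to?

1

At position 0 the neighborhood is 011; the next row has 1 there.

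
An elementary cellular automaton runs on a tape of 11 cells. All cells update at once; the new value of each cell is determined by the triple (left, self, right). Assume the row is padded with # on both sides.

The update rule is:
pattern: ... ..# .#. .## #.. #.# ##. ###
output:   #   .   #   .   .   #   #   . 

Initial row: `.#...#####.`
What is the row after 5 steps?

#.#.#......

##.#.....##
.###.###...
#..##..#.#.
#...#..####
#.#.#......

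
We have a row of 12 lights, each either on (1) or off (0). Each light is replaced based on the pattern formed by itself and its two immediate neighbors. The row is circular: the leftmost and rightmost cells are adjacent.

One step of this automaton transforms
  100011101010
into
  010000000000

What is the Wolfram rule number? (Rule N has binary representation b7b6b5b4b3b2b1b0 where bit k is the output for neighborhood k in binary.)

16

position 5: 111 → 0  (bit 7 = 0)
position 6: 110 → 0  (bit 6 = 0)
position 7: 101 → 0  (bit 5 = 0)
position 1: 100 → 1  (bit 4 = 1)
position 4: 011 → 0  (bit 3 = 0)
position 0: 010 → 0  (bit 2 = 0)
position 3: 001 → 0  (bit 1 = 0)
position 2: 000 → 0  (bit 0 = 0)
bits b7..b0 = 00010000 = 16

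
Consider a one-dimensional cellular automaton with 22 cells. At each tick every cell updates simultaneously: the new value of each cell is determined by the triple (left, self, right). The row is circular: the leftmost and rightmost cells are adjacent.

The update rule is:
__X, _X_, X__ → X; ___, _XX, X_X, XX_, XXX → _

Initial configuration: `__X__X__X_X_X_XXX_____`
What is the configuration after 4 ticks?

__X_____X__X_X__X_XX__

_XXXXXXXX_X_X____X____
X_________X_XX__XXX___
XX_______XX___XX___X_X
__X_____X__X_X__X_XX__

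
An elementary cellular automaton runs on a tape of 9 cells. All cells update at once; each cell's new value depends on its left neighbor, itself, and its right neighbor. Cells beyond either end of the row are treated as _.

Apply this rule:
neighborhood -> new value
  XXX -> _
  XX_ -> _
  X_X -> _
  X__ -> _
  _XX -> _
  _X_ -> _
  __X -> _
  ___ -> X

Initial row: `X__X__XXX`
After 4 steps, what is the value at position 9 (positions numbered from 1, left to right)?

X

step 1: _________
step 2: XXXXXXXXX
step 3: _________  (repeats step 1; period 2)
step 4: XXXXXXXXX
position 9 holds X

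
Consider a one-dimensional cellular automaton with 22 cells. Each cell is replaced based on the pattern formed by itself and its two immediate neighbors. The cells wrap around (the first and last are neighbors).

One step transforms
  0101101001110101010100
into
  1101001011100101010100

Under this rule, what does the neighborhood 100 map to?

At position 7 the neighborhood is 100; the next row has 0 there.

0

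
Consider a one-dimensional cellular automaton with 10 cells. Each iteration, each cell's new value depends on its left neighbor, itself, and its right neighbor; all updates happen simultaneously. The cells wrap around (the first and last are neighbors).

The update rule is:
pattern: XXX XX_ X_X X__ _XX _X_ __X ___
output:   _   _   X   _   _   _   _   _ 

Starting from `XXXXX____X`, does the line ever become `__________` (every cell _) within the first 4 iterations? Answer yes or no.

yes

__________
all cells are _ at iteration 1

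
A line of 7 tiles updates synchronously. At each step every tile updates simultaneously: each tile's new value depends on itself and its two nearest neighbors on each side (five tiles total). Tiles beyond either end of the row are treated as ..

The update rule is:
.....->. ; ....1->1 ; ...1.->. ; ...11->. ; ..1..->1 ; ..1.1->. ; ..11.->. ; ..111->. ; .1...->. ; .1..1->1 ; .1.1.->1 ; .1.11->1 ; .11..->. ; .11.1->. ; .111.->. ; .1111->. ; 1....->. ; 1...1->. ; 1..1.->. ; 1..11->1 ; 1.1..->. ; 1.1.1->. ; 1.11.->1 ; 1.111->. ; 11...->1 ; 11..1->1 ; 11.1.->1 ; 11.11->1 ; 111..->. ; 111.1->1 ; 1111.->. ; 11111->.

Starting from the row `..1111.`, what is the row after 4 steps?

1..1.1.

1.....1
1...1.1
1....1.
1..1.1.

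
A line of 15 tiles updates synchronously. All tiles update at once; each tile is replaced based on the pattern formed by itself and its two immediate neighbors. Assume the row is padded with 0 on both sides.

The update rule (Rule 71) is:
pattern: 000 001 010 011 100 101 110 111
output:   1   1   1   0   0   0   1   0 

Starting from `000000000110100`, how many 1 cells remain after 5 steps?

12

step 1: 111111111010101
step 2: 000000001010101
step 3: 111111111010101  (repeats step 1; period 2)
step 5: 111111111010101
count of 1: 12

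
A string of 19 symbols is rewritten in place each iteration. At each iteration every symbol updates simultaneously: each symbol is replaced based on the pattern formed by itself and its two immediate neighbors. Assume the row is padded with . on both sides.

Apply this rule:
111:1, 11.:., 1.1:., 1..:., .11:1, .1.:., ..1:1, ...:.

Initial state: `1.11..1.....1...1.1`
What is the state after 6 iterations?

1.....1...1........

..1..1.....1...1...
.1..1.....1...1....
1..1.....1...1.....
..1.....1...1......
.1.....1...1.......
1.....1...1........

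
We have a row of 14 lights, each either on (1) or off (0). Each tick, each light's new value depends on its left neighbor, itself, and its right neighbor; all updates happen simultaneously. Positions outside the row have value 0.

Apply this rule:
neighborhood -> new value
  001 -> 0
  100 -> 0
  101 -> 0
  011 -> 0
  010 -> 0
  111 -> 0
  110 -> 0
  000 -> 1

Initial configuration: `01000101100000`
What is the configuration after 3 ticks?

00010000001111

00010000001111
11000111100000
00010000001111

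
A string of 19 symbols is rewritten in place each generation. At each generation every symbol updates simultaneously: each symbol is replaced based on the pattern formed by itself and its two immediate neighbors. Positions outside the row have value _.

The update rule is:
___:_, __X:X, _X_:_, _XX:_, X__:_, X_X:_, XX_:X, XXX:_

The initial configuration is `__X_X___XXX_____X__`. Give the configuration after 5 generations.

___X__X____X_______

_X_____X__X____X___
X_____X__X____X____
_____X__X____X_____
____X__X____X______
___X__X____X_______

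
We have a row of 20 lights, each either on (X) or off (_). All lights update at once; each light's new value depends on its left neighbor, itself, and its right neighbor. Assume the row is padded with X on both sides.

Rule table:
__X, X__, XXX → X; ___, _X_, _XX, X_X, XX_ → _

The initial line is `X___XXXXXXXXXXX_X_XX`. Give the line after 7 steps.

X_X______X_X_X_X___X

_X_X_XXXXXXXXX_____X
______XXXXXXX_X___X_
X____X_XXXXX___X_X__
_X__X___XXX_X_X___XX
__XX_X_X_X_____X_X_X
XX________X___X_____
X_X______X_X_X_X___X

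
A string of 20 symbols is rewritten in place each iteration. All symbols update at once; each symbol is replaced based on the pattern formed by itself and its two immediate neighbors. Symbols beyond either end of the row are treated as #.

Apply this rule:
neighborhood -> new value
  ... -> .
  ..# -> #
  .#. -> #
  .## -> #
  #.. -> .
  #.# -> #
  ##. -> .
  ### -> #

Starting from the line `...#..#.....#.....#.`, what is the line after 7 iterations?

#....##....#########

iteration 1: ..##.##....##....###
iteration 2: .##.##....##....####
iteration 3: ##.##....##....#####
iteration 4: #.##....##....######
iteration 5: .##....##....#######
iteration 6: ##....##....########
iteration 7: #....##....#########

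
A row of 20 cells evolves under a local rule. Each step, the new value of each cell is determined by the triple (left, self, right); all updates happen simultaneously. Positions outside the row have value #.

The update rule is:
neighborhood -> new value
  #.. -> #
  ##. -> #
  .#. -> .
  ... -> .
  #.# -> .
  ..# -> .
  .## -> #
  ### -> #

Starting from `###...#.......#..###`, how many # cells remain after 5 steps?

####...#.......#.###
#####...#........###
######...#.......###
#######...#......###
########...#.....###
count of #: 12

12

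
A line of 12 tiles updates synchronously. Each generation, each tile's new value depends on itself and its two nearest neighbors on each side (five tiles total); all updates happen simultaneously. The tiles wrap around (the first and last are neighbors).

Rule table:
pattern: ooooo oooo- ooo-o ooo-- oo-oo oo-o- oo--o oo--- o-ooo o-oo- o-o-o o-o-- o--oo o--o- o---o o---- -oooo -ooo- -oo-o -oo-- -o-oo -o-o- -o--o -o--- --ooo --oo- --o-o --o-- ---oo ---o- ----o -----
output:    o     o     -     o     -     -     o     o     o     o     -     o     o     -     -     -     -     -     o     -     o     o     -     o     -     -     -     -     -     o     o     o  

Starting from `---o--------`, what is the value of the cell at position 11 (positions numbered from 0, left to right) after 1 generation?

o

ooo-o-oooooo
position 11 holds o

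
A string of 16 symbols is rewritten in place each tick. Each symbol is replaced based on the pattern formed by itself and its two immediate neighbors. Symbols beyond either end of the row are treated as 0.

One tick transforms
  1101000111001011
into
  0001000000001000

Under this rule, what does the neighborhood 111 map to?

At position 8 the neighborhood is 111; the next row has 0 there.

0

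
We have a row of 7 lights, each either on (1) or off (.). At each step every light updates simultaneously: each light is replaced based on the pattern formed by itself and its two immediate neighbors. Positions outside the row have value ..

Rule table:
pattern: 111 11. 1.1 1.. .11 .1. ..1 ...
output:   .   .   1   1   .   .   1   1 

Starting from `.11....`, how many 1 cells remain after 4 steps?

2

1..1111
.11....  (repeats step 0; period 2)
step 4: .11....
count of 1: 2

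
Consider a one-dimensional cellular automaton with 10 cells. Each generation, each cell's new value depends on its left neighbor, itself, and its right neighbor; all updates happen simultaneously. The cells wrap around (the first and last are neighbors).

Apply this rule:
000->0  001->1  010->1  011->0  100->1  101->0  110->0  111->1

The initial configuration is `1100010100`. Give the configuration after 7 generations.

0010110111
1110000010
0101000110
1101101001
1000001110
1100010100  (repeats generation 0; period 6)
generation 7: 0010110111

0010110111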